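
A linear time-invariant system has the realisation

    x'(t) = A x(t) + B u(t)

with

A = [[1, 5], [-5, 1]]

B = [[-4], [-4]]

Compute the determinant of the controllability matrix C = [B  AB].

AB = [[-24], [16]]
Controllability matrix C = [B  AB] = [[-4, -24], [-4, 16]]
det(C) = (-4)·16 - (-24)·(-4) = -64 - 96 = -160
Since det(C) ≠ 0, rank(C) = 2 and the system is completely controllable.

-160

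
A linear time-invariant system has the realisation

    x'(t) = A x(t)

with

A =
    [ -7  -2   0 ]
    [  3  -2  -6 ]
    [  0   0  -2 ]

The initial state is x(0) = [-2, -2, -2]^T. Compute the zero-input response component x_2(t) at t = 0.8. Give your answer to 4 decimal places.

1.1258

det(sI - A) = s^3 - (tr A)s^2 + (M11 + M22 + M33)s - det A, where Mii is the 2×2 principal minor of A obtained by deleting row i and column i.
tr A = (-7) + (-2) + (-2) = -11; M11 = (-2)·(-2) - (-6)·0 = 4 - 0 = 4; M22 = (-7)·(-2) - 0·0 = 14 - 0 = 14; M33 = (-7)·(-2) - (-2)·3 = 14 - (-6) = 20; sum of minors = 38.
det A = (-7)·((-2)·(-2) - (-6)·0) - (-2)·(3·(-2) - (-6)·0) + 0·(3·0 - (-2)·0) = (-7)·4 - (-2)·(-6) + 0·0 = -40.
So p(s) = det(sI - A) = s^3 + 11s^2 + 38s + 40.
Rational-root test: any integer root divides 40. Testing small divisors, s = -2 works: p(-2) = -8 + 44 + (-76) + 40 = 0, so (s + 2) is a factor.
Dividing, p(s) = (s + 2)(s^2 + 9s + 20).
Factor s^2 + 9s + 20: two numbers with sum -9 and product 20 are -4 and -5, so s^2 + 9s + 20 = (s + 4)(s + 5).
Hence p(s) = (s + 2) (s + 4) (s + 5), with roots -5, -4, -2.
The eigenvalues -5, -4, -2 are distinct and real, so A is diagonalisable and x(t) = e^{At} x(0) = V diag(e^{λ_i t}) V^{-1} x(0), where the columns of V are the eigenvectors.
λ = -5: A - (-5)I = [[-2, -2, 0], [3, 3, -6], [0, 0, 3]]. v must be orthogonal to every row; (row 1) × (row 2) = [12, -12, 0], so take v_1 = [1, -1, 0]^T.
λ = -4: A - (-4)I = [[-3, -2, 0], [3, 2, -6], [0, 0, 2]]. v must be orthogonal to every row; (row 1) × (row 2) = [12, -18, 0], so take v_2 = [-2, 3, 0]^T.
λ = -2: A - (-2)I = [[-5, -2, 0], [3, 0, -6], [0, 0, 0]]. v must be orthogonal to every row; (row 1) × (row 2) = [12, -30, 6], so take v_3 = [2, -5, 1]^T.
V = [v_1 v_2 v_3] = [[1, -2, 2], [-1, 3, -5], [0, 0, 1]] has det V = 1, so V^{-1} = adj(V)/det V = [[3, 2, 4], [1, 1, 3], [0, 0, 1]].
Modal coordinates z(0) = V^{-1} x(0): 3·(-2) + 2·(-2) + 4·(-2) = -18; 1·(-2) + 1·(-2) + 3·(-2) = -10; 0·(-2) + 0·(-2) + 1·(-2) = -2; so z(0) = [-18, -10, -2]^T.
x_2(t) = Σ_i (v_i)_2 · z_i(0) · e^{λ_i t} (row 2 of V times the modal terms).
x_2(0.8) = (-1)·(-18)·e^{-5·0.8} + 3·(-10)·e^{-4·0.8} + (-5)·(-2)·e^{-2·0.8} = 18·0.018316 + (-30)·0.040762 + 10·0.201897 = 1.1258.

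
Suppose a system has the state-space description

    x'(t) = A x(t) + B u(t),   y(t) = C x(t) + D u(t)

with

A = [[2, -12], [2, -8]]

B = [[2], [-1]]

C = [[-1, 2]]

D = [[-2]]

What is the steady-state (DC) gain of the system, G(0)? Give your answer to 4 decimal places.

G(0) = C(-A)^{-1}B + D = -C A^{-1} B + D.
det A = 8, so A^{-1} = (1/8)·adj(A) = [[-1, 3/2], [-1/4, 1/4]]
A^{-1} B = [-7/2, -3/4]^T
C A^{-1} B = 2
G(0) = D - C A^{-1} B = -2 - (2) = -4

-4.0000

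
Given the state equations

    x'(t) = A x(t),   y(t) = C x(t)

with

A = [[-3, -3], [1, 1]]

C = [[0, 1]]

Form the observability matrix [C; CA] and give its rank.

CA = [[1, 1]]
Observability matrix O = [C; CA] = [[0, 1], [1, 1]]
det(O) = 0·1 - 1·1 = 0 - 1 = -1 ≠ 0, so rank(O) = 2.
rank(O) = 2 = n, so the pair (A, C) is completely observable.

2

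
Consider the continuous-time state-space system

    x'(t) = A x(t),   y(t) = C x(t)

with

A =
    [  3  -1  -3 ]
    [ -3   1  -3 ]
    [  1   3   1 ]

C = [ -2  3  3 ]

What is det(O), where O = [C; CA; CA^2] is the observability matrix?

CA = [[-12, 14, 0]]
CA^2 = [[-78, 26, -6]]
Observability matrix O = [C; CA; CA^2] = [[-2, 3, 3], [-12, 14, 0], [-78, 26, -6]]
Expanding along the first row, det(O) = (-2)·(14·(-6) - 0·26) - 3·((-12)·(-6) - 0·(-78)) + 3·((-12)·26 - 14·(-78)) = (-2)·(-84) - 3·72 + 3·780 = 2292
Since det(O) ≠ 0, rank(O) = 3 and the system is completely observable.

2292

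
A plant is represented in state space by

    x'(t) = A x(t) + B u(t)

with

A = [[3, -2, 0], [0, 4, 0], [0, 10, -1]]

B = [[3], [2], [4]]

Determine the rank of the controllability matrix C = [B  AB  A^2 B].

AB = [[5], [8], [16]]
A^2B = [[-1], [32], [64]]
Controllability matrix C = [B  AB  A^2B] = [[3, 5, -1], [2, 8, 32], [4, 16, 64]]
The rows r1, r2, r3 of C are linearly dependent: -2·r2 + r3 = 0 (check each entry), so rank(C) ≤ 2.
The 2×2 minor from rows 1, 2, columns 1, 2 is 3·8 - 5·2 = 24 - 10 = 14 ≠ 0, so rank(C) = 2.
rank(C) = 2 < n = 3, so the pair (A, B) is not completely controllable.

2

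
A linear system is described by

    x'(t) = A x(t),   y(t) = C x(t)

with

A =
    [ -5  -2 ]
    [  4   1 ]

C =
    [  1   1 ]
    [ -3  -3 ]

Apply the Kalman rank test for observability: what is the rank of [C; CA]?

1

CA = [[-1, -1], [3, 3]]
Observability matrix O = [C; CA] = [[1, 1], [-3, -3], [-1, -1], [3, 3]]
Every row of O is a scalar multiple of row 1 = [1, 1] (multipliers 1, -3, -1, 3), so the rows span a one-dimensional space.
O ≠ 0, hence rank(O) = 1.
rank(O) = 1 < n = 2, so the pair (A, C) is not completely observable.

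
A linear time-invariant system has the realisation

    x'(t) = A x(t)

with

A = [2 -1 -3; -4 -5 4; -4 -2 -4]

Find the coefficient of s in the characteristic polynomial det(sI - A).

-6

Expand det(sI - A) for the 3×3 matrix.
p(s) = s^3 + 7s^2 - 6s - 124.
(Check: constant term = det(-A) = (-1)^3 det A = -124; coefficient of s^2 = -tr A = 7.)
The coefficient of s is -6.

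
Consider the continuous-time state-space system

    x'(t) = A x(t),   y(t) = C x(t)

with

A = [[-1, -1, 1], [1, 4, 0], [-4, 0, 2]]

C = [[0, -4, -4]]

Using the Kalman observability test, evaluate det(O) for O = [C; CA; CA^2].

CA = [[12, -16, -8]]
CA^2 = [[4, -76, -4]]
Observability matrix O = [C; CA; CA^2] = [[0, -4, -4], [12, -16, -8], [4, -76, -4]]
Expanding along the first row, det(O) = 0·((-16)·(-4) - (-8)·(-76)) - (-4)·(12·(-4) - (-8)·4) + (-4)·(12·(-76) - (-16)·4) = 0·(-544) - (-4)·(-16) + (-4)·(-848) = 3328
Since det(O) ≠ 0, rank(O) = 3 and the system is completely observable.

3328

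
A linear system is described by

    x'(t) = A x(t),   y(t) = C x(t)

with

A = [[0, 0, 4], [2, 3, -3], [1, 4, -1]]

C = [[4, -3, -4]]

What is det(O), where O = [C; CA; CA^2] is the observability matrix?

CA = [[-10, -25, 29]]
CA^2 = [[-21, 41, 6]]
Observability matrix O = [C; CA; CA^2] = [[4, -3, -4], [-10, -25, 29], [-21, 41, 6]]
Expanding along the first row, det(O) = 4·((-25)·6 - 29·41) - (-3)·((-10)·6 - 29·(-21)) + (-4)·((-10)·41 - (-25)·(-21)) = 4·(-1339) - (-3)·549 + (-4)·(-935) = 31
Since det(O) ≠ 0, rank(O) = 3 and the system is completely observable.

31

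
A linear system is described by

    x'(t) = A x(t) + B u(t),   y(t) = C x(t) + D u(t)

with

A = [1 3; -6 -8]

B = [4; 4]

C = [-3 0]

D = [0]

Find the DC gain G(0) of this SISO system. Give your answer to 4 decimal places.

-13.2000

G(0) = C(-A)^{-1}B + D = -C A^{-1} B + D.
det A = 10, so A^{-1} = (1/10)·adj(A) = [[-4/5, -3/10], [3/5, 1/10]]
A^{-1} B = [-22/5, 14/5]^T
C A^{-1} B = 66/5
G(0) = D - C A^{-1} B = 0 - (66/5) = -66/5 ≈ -13.2000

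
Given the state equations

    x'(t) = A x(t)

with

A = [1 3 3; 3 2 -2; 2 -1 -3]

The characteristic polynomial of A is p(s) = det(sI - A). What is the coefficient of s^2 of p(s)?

Expand det(sI - A) for the 3×3 matrix.
p(s) = s^3 - 24s + 14.
(Check: constant term = det(-A) = (-1)^3 det A = 14; coefficient of s^2 = -tr A = 0.)
The coefficient of s^2 is 0.

0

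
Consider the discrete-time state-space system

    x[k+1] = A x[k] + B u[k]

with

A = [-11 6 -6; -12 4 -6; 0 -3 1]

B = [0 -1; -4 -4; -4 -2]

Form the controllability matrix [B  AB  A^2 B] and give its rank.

AB = [[0, -1], [8, 8], [8, 10]]
A^2B = [[0, -1], [-16, -16], [-16, -14]]
Controllability matrix C = [B  AB  A^2B] = [[0, -1, 0, -1, 0, -1], [-4, -4, 8, 8, -16, -16], [-4, -2, 8, 10, -16, -14]]
The rows r1, r2, r3 of C are linearly dependent: 2·r1 - r2 + r3 = 0 (check each entry), so rank(C) ≤ 2.
The 2×2 minor from rows 1, 2, columns 1, 2 is 0·(-4) - (-1)·(-4) = 0 - 4 = -4 ≠ 0, so rank(C) = 2.
rank(C) = 2 < n = 3, so the pair (A, B) is not completely controllable.

2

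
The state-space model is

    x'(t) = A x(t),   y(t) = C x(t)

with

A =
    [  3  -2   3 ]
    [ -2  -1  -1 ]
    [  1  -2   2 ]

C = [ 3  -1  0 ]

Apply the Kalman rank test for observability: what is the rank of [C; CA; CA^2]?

3

CA = [[11, -5, 10]]
CA^2 = [[53, -37, 58]]
Observability matrix O = [C; CA; CA^2] = [[3, -1, 0], [11, -5, 10], [53, -37, 58]]
det(O) = 3·((-5)·58 - 10·(-37)) - (-1)·(11·58 - 10·53) + 0·(11·(-37) - (-5)·53) = 3·80 - (-1)·108 + 0·(-142) = 348 ≠ 0, so rank(O) = 3.
rank(O) = 3 = n, so the pair (A, C) is completely observable.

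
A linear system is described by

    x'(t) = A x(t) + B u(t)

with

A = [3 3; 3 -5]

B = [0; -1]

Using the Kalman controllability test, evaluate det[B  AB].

AB = [[-3], [5]]
Controllability matrix C = [B  AB] = [[0, -3], [-1, 5]]
det(C) = 0·5 - (-3)·(-1) = 0 - 3 = -3
Since det(C) ≠ 0, rank(C) = 2 and the system is completely controllable.

-3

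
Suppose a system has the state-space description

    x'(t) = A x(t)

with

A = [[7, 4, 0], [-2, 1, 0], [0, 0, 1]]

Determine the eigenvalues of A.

1, 3, 5

det(sI - A) = s^3 - (tr A)s^2 + (M11 + M22 + M33)s - det A, where Mii is the 2×2 principal minor of A obtained by deleting row i and column i.
tr A = 7 + 1 + 1 = 9; M11 = 1·1 - 0·0 = 1 - 0 = 1; M22 = 7·1 - 0·0 = 7 - 0 = 7; M33 = 7·1 - 4·(-2) = 7 - (-8) = 15; sum of minors = 23.
det A = 7·(1·1 - 0·0) - 4·((-2)·1 - 0·0) + 0·((-2)·0 - 1·0) = 7·1 - 4·(-2) + 0·0 = 15.
So p(s) = det(sI - A) = s^3 - 9s^2 + 23s - 15.
Rational-root test: any integer root divides -15. Testing small divisors, s = 1 works: p(1) = 1 + (-9) + 23 + (-15) = 0, so (s - 1) is a factor.
Dividing, p(s) = (s - 1)(s^2 - 8s + 15).
Factor s^2 - 8s + 15: two numbers with sum 8 and product 15 are 5 and 3, so s^2 - 8s + 15 = (s - 5)(s - 3).
Hence p(s) = (s - 5) (s - 3) (s - 1), with roots 1, 3, 5.
At least one eigenvalue has non-negative real part, so the system is not asymptotically stable.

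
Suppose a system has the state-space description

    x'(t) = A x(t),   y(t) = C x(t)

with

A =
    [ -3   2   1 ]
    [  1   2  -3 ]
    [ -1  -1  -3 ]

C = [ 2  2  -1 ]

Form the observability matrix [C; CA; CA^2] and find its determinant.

CA = [[-3, 9, -1]]
CA^2 = [[19, 13, -27]]
Observability matrix O = [C; CA; CA^2] = [[2, 2, -1], [-3, 9, -1], [19, 13, -27]]
Expanding along the first row, det(O) = 2·(9·(-27) - (-1)·13) - 2·((-3)·(-27) - (-1)·19) + (-1)·((-3)·13 - 9·19) = 2·(-230) - 2·100 + (-1)·(-210) = -450
Since det(O) ≠ 0, rank(O) = 3 and the system is completely observable.

-450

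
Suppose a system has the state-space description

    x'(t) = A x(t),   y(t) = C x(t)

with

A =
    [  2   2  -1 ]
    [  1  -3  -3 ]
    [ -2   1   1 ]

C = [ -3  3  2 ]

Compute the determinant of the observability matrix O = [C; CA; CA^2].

1708

CA = [[-7, -13, -4]]
CA^2 = [[-19, 21, 42]]
Observability matrix O = [C; CA; CA^2] = [[-3, 3, 2], [-7, -13, -4], [-19, 21, 42]]
Expanding along the first row, det(O) = (-3)·((-13)·42 - (-4)·21) - 3·((-7)·42 - (-4)·(-19)) + 2·((-7)·21 - (-13)·(-19)) = (-3)·(-462) - 3·(-370) + 2·(-394) = 1708
Since det(O) ≠ 0, rank(O) = 3 and the system is completely observable.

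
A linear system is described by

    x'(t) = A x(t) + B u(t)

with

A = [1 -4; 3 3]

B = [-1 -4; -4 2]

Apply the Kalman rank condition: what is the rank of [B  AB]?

AB = [[15, -12], [-15, -6]]
Controllability matrix C = [B  AB] = [[-1, -4, 15, -12], [-4, 2, -15, -6]]
Take the 2×2 submatrix of C formed by columns 1, 2: [[-1, -4], [-4, 2]]. Its determinant is (-1)·2 - (-4)·(-4) = -2 - 16 = -18 ≠ 0.
So rank(C) ≥ 2; since C has 2 rows, rank(C) = 2.
rank(C) = 2 = n, so the pair (A, B) is completely controllable.

2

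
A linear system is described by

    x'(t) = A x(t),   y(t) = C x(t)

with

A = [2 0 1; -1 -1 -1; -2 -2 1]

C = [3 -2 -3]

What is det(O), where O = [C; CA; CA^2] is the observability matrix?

1312

CA = [[14, 8, 2]]
CA^2 = [[16, -12, 8]]
Observability matrix O = [C; CA; CA^2] = [[3, -2, -3], [14, 8, 2], [16, -12, 8]]
Expanding along the first row, det(O) = 3·(8·8 - 2·(-12)) - (-2)·(14·8 - 2·16) + (-3)·(14·(-12) - 8·16) = 3·88 - (-2)·80 + (-3)·(-296) = 1312
Since det(O) ≠ 0, rank(O) = 3 and the system is completely observable.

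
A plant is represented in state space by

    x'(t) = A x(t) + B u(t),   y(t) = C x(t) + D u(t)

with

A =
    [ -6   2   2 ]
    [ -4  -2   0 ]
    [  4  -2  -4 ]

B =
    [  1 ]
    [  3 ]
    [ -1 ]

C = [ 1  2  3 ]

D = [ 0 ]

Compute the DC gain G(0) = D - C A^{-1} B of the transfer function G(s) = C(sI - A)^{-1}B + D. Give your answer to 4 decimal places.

1.0000

G(0) = C(-A)^{-1}B + D = -C A^{-1} B + D.
det A = -48, so A^{-1} = (1/-48)·adj(A) = [[-1/6, -1/12, -1/12], [1/3, -1/3, 1/6], [-1/3, 1/12, -5/12]]
A^{-1} B = [-1/3, -5/6, 1/3]^T
C A^{-1} B = -1
G(0) = D - C A^{-1} B = 0 - (-1) = 1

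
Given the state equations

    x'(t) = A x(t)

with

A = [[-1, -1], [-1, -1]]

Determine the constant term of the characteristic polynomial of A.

0

For a 2×2 matrix, det(sI - A) = s^2 - (tr A)s + det A.
tr A = -2, det A = 0.
So p(s) = s^2 + 2s.
The constant term is 0.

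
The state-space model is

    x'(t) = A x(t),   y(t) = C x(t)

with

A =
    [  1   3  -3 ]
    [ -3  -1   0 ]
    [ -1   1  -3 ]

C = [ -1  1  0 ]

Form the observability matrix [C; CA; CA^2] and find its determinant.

24

CA = [[-4, -4, 3]]
CA^2 = [[5, -5, 3]]
Observability matrix O = [C; CA; CA^2] = [[-1, 1, 0], [-4, -4, 3], [5, -5, 3]]
Expanding along the first row, det(O) = (-1)·((-4)·3 - 3·(-5)) - 1·((-4)·3 - 3·5) + 0·((-4)·(-5) - (-4)·5) = (-1)·3 - 1·(-27) + 0·40 = 24
Since det(O) ≠ 0, rank(O) = 3 and the system is completely observable.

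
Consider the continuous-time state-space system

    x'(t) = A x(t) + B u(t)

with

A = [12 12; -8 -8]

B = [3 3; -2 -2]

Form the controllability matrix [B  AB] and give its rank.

AB = [[12, 12], [-8, -8]]
Controllability matrix C = [B  AB] = [[3, 3, 12, 12], [-2, -2, -8, -8]]
Every column of C is a scalar multiple of column 1 = [3, -2] (multipliers 1, 1, 4, 4), so the columns span a one-dimensional space.
C ≠ 0, hence rank(C) = 1.
rank(C) = 1 < n = 2, so the pair (A, B) is not completely controllable.

1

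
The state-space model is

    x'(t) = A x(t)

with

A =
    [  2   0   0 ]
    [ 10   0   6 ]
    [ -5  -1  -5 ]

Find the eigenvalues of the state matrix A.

-3, -2, 2

det(sI - A) = s^3 - (tr A)s^2 + (M11 + M22 + M33)s - det A, where Mii is the 2×2 principal minor of A obtained by deleting row i and column i.
tr A = 2 + 0 + (-5) = -3; M11 = 0·(-5) - 6·(-1) = 0 - (-6) = 6; M22 = 2·(-5) - 0·(-5) = -10 - 0 = -10; M33 = 2·0 - 0·10 = 0 - 0 = 0; sum of minors = -4.
det A = 2·(0·(-5) - 6·(-1)) - 0·(10·(-5) - 6·(-5)) + 0·(10·(-1) - 0·(-5)) = 2·6 - 0·(-20) + 0·(-10) = 12.
So p(s) = det(sI - A) = s^3 + 3s^2 - 4s - 12.
Rational-root test: any integer root divides -12. Testing small divisors, s = -2 works: p(-2) = -8 + 12 + 8 + (-12) = 0, so (s + 2) is a factor.
Dividing, p(s) = (s + 2)(s^2 + s - 6).
Factor s^2 + s - 6: two numbers with sum -1 and product -6 are 2 and -3, so s^2 + s - 6 = (s - 2)(s + 3).
Hence p(s) = (s - 2) (s + 2) (s + 3), with roots -3, -2, 2.
At least one eigenvalue has non-negative real part, so the system is not asymptotically stable.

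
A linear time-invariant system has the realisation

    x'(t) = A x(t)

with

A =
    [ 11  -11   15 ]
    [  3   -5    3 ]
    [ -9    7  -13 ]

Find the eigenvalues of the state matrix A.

-4, -2, -1

det(sI - A) = s^3 - (tr A)s^2 + (M11 + M22 + M33)s - det A, where Mii is the 2×2 principal minor of A obtained by deleting row i and column i.
tr A = 11 + (-5) + (-13) = -7; M11 = (-5)·(-13) - 3·7 = 65 - 21 = 44; M22 = 11·(-13) - 15·(-9) = -143 - (-135) = -8; M33 = 11·(-5) - (-11)·3 = -55 - (-33) = -22; sum of minors = 14.
det A = 11·((-5)·(-13) - 3·7) - (-11)·(3·(-13) - 3·(-9)) + 15·(3·7 - (-5)·(-9)) = 11·44 - (-11)·(-12) + 15·(-24) = -8.
So p(s) = det(sI - A) = s^3 + 7s^2 + 14s + 8.
Rational-root test: any integer root divides 8. Testing small divisors, s = -1 works: p(-1) = -1 + 7 + (-14) + 8 = 0, so (s + 1) is a factor.
Dividing, p(s) = (s + 1)(s^2 + 6s + 8).
Factor s^2 + 6s + 8: two numbers with sum -6 and product 8 are -2 and -4, so s^2 + 6s + 8 = (s + 2)(s + 4).
Hence p(s) = (s + 1) (s + 2) (s + 4), with roots -4, -2, -1.
All eigenvalues have negative real part, so the system is asymptotically stable.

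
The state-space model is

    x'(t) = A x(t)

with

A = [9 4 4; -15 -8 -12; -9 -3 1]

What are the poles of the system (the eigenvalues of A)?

-3, 1, 4

det(sI - A) = s^3 - (tr A)s^2 + (M11 + M22 + M33)s - det A, where Mii is the 2×2 principal minor of A obtained by deleting row i and column i.
tr A = 9 + (-8) + 1 = 2; M11 = (-8)·1 - (-12)·(-3) = -8 - 36 = -44; M22 = 9·1 - 4·(-9) = 9 - (-36) = 45; M33 = 9·(-8) - 4·(-15) = -72 - (-60) = -12; sum of minors = -11.
det A = 9·((-8)·1 - (-12)·(-3)) - 4·((-15)·1 - (-12)·(-9)) + 4·((-15)·(-3) - (-8)·(-9)) = 9·(-44) - 4·(-123) + 4·(-27) = -12.
So p(s) = det(sI - A) = s^3 - 2s^2 - 11s + 12.
Rational-root test: any integer root divides 12. Testing small divisors, s = 1 works: p(1) = 1 + (-2) + (-11) + 12 = 0, so (s - 1) is a factor.
Dividing, p(s) = (s - 1)(s^2 - s - 12).
Factor s^2 - s - 12: two numbers with sum 1 and product -12 are 4 and -3, so s^2 - s - 12 = (s - 4)(s + 3).
Hence p(s) = (s - 4) (s - 1) (s + 3), with roots -3, 1, 4.
At least one eigenvalue has non-negative real part, so the system is not asymptotically stable.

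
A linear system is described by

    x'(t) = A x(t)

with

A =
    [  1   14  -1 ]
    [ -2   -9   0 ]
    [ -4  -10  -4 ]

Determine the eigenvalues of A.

det(sI - A) = s^3 - (tr A)s^2 + (M11 + M22 + M33)s - det A, where Mii is the 2×2 principal minor of A obtained by deleting row i and column i.
tr A = 1 + (-9) + (-4) = -12; M11 = (-9)·(-4) - 0·(-10) = 36 - 0 = 36; M22 = 1·(-4) - (-1)·(-4) = -4 - 4 = -8; M33 = 1·(-9) - 14·(-2) = -9 - (-28) = 19; sum of minors = 47.
det A = 1·((-9)·(-4) - 0·(-10)) - 14·((-2)·(-4) - 0·(-4)) + (-1)·((-2)·(-10) - (-9)·(-4)) = 1·36 - 14·8 + (-1)·(-16) = -60.
So p(s) = det(sI - A) = s^3 + 12s^2 + 47s + 60.
Rational-root test: any integer root divides 60. Testing small divisors, s = -3 works: p(-3) = -27 + 108 + (-141) + 60 = 0, so (s + 3) is a factor.
Dividing, p(s) = (s + 3)(s^2 + 9s + 20).
Factor s^2 + 9s + 20: two numbers with sum -9 and product 20 are -4 and -5, so s^2 + 9s + 20 = (s + 4)(s + 5).
Hence p(s) = (s + 3) (s + 4) (s + 5), with roots -5, -4, -3.
All eigenvalues have negative real part, so the system is asymptotically stable.

-5, -4, -3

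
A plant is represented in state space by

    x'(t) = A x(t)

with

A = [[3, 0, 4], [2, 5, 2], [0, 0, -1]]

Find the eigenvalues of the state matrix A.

det(sI - A) = s^3 - (tr A)s^2 + (M11 + M22 + M33)s - det A, where Mii is the 2×2 principal minor of A obtained by deleting row i and column i.
tr A = 3 + 5 + (-1) = 7; M11 = 5·(-1) - 2·0 = -5 - 0 = -5; M22 = 3·(-1) - 4·0 = -3 - 0 = -3; M33 = 3·5 - 0·2 = 15 - 0 = 15; sum of minors = 7.
det A = 3·(5·(-1) - 2·0) - 0·(2·(-1) - 2·0) + 4·(2·0 - 5·0) = 3·(-5) - 0·(-2) + 4·0 = -15.
So p(s) = det(sI - A) = s^3 - 7s^2 + 7s + 15.
Rational-root test: any integer root divides 15. Testing small divisors, s = -1 works: p(-1) = -1 + (-7) + (-7) + 15 = 0, so (s + 1) is a factor.
Dividing, p(s) = (s + 1)(s^2 - 8s + 15).
Factor s^2 - 8s + 15: two numbers with sum 8 and product 15 are 5 and 3, so s^2 - 8s + 15 = (s - 5)(s - 3).
Hence p(s) = (s - 5) (s - 3) (s + 1), with roots -1, 3, 5.
At least one eigenvalue has non-negative real part, so the system is not asymptotically stable.

-1, 3, 5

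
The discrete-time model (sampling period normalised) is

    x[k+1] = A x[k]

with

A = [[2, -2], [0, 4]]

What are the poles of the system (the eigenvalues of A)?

2, 4

det(zI - A) = z^2 - (tr A)z + det A, with tr A = 2 + 4 = 6 and det A = 2·4 - (-2)·0 = 8 - 0 = 8.
So p(z) = det(zI - A) = z^2 - 6z + 8.
Factor z^2 - 6z + 8: two numbers with sum 6 and product 8 are 4 and 2, so z^2 - 6z + 8 = (z - 4)(z - 2).
Hence p(z) = (z - 4) (z - 2), with roots 2, 4.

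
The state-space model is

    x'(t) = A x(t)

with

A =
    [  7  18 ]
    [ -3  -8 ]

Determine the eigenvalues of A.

-2, 1

det(sI - A) = s^2 - (tr A)s + det A, with tr A = 7 + (-8) = -1 and det A = 7·(-8) - 18·(-3) = -56 - (-54) = -2.
So p(s) = det(sI - A) = s^2 + s - 2.
Factor s^2 + s - 2: two numbers with sum -1 and product -2 are 1 and -2, so s^2 + s - 2 = (s - 1)(s + 2).
Hence p(s) = (s - 1) (s + 2), with roots -2, 1.
At least one eigenvalue has non-negative real part, so the system is not asymptotically stable.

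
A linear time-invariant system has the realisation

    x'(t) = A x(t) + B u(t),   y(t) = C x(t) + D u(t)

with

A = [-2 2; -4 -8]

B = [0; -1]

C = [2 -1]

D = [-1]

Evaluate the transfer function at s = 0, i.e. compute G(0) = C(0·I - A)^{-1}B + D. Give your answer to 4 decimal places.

G(0) = C(-A)^{-1}B + D = -C A^{-1} B + D.
det A = 24, so A^{-1} = (1/24)·adj(A) = [[-1/3, -1/12], [1/6, -1/12]]
A^{-1} B = [1/12, 1/12]^T
C A^{-1} B = 1/12
G(0) = D - C A^{-1} B = -1 - (1/12) = -13/12 ≈ -1.0833

-1.0833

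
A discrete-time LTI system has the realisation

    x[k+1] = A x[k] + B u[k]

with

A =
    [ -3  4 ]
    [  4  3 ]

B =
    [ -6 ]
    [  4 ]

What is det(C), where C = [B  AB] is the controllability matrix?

AB = [[34], [-12]]
Controllability matrix C = [B  AB] = [[-6, 34], [4, -12]]
det(C) = (-6)·(-12) - 34·4 = 72 - 136 = -64
Since det(C) ≠ 0, rank(C) = 2 and the system is completely controllable.

-64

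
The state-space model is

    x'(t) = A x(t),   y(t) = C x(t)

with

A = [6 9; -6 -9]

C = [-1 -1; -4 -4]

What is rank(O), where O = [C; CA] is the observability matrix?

CA = [[0, 0], [0, 0]]
Observability matrix O = [C; CA] = [[-1, -1], [-4, -4], [0, 0], [0, 0]]
Every row of O is a scalar multiple of row 1 = [-1, -1] (multipliers 1, 4, 0, 0), so the rows span a one-dimensional space.
O ≠ 0, hence rank(O) = 1.
rank(O) = 1 < n = 2, so the pair (A, C) is not completely observable.

1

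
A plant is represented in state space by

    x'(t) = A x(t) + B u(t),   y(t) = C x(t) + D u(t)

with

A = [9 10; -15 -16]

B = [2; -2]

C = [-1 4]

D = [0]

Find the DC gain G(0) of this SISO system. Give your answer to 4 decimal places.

G(0) = C(-A)^{-1}B + D = -C A^{-1} B + D.
det A = 6, so A^{-1} = (1/6)·adj(A) = [[-8/3, -5/3], [5/2, 3/2]]
A^{-1} B = [-2, 2]^T
C A^{-1} B = 10
G(0) = D - C A^{-1} B = 0 - (10) = -10

-10.0000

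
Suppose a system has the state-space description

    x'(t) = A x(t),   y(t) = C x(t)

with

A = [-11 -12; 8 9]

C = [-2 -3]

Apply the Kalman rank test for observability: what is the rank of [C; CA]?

CA = [[-2, -3]]
Observability matrix O = [C; CA] = [[-2, -3], [-2, -3]]
Every row of O is a scalar multiple of row 1 = [-2, -3] (multipliers 1, 1), so the rows span a one-dimensional space.
O ≠ 0, hence rank(O) = 1.
rank(O) = 1 < n = 2, so the pair (A, C) is not completely observable.

1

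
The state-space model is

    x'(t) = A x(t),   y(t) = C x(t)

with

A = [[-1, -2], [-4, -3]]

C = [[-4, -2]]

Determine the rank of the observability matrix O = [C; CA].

2

CA = [[12, 14]]
Observability matrix O = [C; CA] = [[-4, -2], [12, 14]]
det(O) = (-4)·14 - (-2)·12 = -56 - (-24) = -32 ≠ 0, so rank(O) = 2.
rank(O) = 2 = n, so the pair (A, C) is completely observable.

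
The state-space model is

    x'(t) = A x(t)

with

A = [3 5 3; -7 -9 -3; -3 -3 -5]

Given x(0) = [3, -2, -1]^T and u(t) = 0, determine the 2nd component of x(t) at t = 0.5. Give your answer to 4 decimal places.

det(sI - A) = s^3 - (tr A)s^2 + (M11 + M22 + M33)s - det A, where Mii is the 2×2 principal minor of A obtained by deleting row i and column i.
tr A = 3 + (-9) + (-5) = -11; M11 = (-9)·(-5) - (-3)·(-3) = 45 - 9 = 36; M22 = 3·(-5) - 3·(-3) = -15 - (-9) = -6; M33 = 3·(-9) - 5·(-7) = -27 - (-35) = 8; sum of minors = 38.
det A = 3·((-9)·(-5) - (-3)·(-3)) - 5·((-7)·(-5) - (-3)·(-3)) + 3·((-7)·(-3) - (-9)·(-3)) = 3·36 - 5·26 + 3·(-6) = -40.
So p(s) = det(sI - A) = s^3 + 11s^2 + 38s + 40.
Rational-root test: any integer root divides 40. Testing small divisors, s = -2 works: p(-2) = -8 + 44 + (-76) + 40 = 0, so (s + 2) is a factor.
Dividing, p(s) = (s + 2)(s^2 + 9s + 20).
Factor s^2 + 9s + 20: two numbers with sum -9 and product 20 are -4 and -5, so s^2 + 9s + 20 = (s + 4)(s + 5).
Hence p(s) = (s + 2) (s + 4) (s + 5), with roots -5, -4, -2.
The eigenvalues -5, -4, -2 are distinct and real, so A is diagonalisable and x(t) = e^{At} x(0) = V diag(e^{λ_i t}) V^{-1} x(0), where the columns of V are the eigenvectors.
λ = -5: A - (-5)I = [[8, 5, 3], [-7, -4, -3], [-3, -3, 0]]. v must be orthogonal to every row; (row 1) × (row 2) = [-3, 3, 3], so take v_1 = [-1, 1, 1]^T.
λ = -4: A - (-4)I = [[7, 5, 3], [-7, -5, -3], [-3, -3, -1]]. v must be orthogonal to every row; (row 1) × (row 3) = [4, -2, -6], so take v_2 = [-2, 1, 3]^T.
λ = -2: A - (-2)I = [[5, 5, 3], [-7, -7, -3], [-3, -3, -3]]. v must be orthogonal to every row; (row 1) × (row 2) = [6, -6, 0], so take v_3 = [1, -1, 0]^T.
V = [v_1 v_2 v_3] = [[-1, -2, 1], [1, 1, -1], [1, 3, 0]] has det V = 1, so V^{-1} = adj(V)/det V = [[3, 3, 1], [-1, -1, 0], [2, 1, 1]].
Modal coordinates z(0) = V^{-1} x(0): 3·3 + 3·(-2) + 1·(-1) = 2; (-1)·3 + (-1)·(-2) + 0·(-1) = -1; 2·3 + 1·(-2) + 1·(-1) = 3; so z(0) = [2, -1, 3]^T.
x_2(t) = Σ_i (v_i)_2 · z_i(0) · e^{λ_i t} (row 2 of V times the modal terms).
x_2(0.5) = 1·2·e^{-5·0.5} + 1·(-1)·e^{-4·0.5} + (-1)·3·e^{-2·0.5} = 2·0.082085 + (-1)·0.135335 + (-3)·0.367879 = -1.0748.

-1.0748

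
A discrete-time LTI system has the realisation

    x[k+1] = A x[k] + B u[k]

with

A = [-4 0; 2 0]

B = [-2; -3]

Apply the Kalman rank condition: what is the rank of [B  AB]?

AB = [[8], [-4]]
Controllability matrix C = [B  AB] = [[-2, 8], [-3, -4]]
det(C) = (-2)·(-4) - 8·(-3) = 8 - (-24) = 32 ≠ 0, so rank(C) = 2.
rank(C) = 2 = n, so the pair (A, B) is completely controllable.

2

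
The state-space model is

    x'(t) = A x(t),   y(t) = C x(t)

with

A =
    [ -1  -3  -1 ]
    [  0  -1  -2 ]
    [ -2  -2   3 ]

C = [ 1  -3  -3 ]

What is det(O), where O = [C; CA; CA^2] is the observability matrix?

CA = [[5, 6, -4]]
CA^2 = [[3, -13, -29]]
Observability matrix O = [C; CA; CA^2] = [[1, -3, -3], [5, 6, -4], [3, -13, -29]]
Expanding along the first row, det(O) = 1·(6·(-29) - (-4)·(-13)) - (-3)·(5·(-29) - (-4)·3) + (-3)·(5·(-13) - 6·3) = 1·(-226) - (-3)·(-133) + (-3)·(-83) = -376
Since det(O) ≠ 0, rank(O) = 3 and the system is completely observable.

-376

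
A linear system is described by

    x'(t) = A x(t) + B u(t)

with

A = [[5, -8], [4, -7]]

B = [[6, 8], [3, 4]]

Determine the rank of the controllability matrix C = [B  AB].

1

AB = [[6, 8], [3, 4]]
Controllability matrix C = [B  AB] = [[6, 8, 6, 8], [3, 4, 3, 4]]
Every column of C is a scalar multiple of column 1 = [6, 3] (multipliers 1, 4/3, 1, 4/3), so the columns span a one-dimensional space.
C ≠ 0, hence rank(C) = 1.
rank(C) = 1 < n = 2, so the pair (A, B) is not completely controllable.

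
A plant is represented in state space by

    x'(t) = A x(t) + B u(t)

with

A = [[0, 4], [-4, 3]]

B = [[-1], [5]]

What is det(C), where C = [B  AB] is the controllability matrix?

AB = [[20], [19]]
Controllability matrix C = [B  AB] = [[-1, 20], [5, 19]]
det(C) = (-1)·19 - 20·5 = -19 - 100 = -119
Since det(C) ≠ 0, rank(C) = 2 and the system is completely controllable.

-119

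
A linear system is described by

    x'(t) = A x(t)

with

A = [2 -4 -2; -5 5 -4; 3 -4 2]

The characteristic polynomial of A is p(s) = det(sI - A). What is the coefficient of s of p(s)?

-6

Expand det(sI - A) for the 3×3 matrix.
p(s) = s^3 - 9s^2 - 6s + 14.
(Check: constant term = det(-A) = (-1)^3 det A = 14; coefficient of s^2 = -tr A = -9.)
The coefficient of s is -6.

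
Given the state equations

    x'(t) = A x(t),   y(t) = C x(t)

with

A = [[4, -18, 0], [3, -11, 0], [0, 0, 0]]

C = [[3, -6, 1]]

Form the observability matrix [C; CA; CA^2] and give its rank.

CA = [[-6, 12, 0]]
CA^2 = [[12, -24, 0]]
Observability matrix O = [C; CA; CA^2] = [[3, -6, 1], [-6, 12, 0], [12, -24, 0]]
The columns c1, c2, c3 of O are linearly dependent: 2·c1 + c2 = 0 (check each entry), so rank(O) ≤ 2.
The 2×2 minor from rows 1, 2, columns 1, 3 is 3·0 - 1·(-6) = 0 - (-6) = 6 ≠ 0, so rank(O) = 2.
rank(O) = 2 < n = 3, so the pair (A, C) is not completely observable.

2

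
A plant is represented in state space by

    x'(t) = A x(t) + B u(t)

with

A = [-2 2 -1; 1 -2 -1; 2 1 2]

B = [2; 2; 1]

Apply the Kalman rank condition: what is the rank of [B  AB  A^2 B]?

AB = [[-1], [-3], [8]]
A^2B = [[-12], [-3], [11]]
Controllability matrix C = [B  AB  A^2B] = [[2, -1, -12], [2, -3, -3], [1, 8, 11]]
det(C) = 2·((-3)·11 - (-3)·8) - (-1)·(2·11 - (-3)·1) + (-12)·(2·8 - (-3)·1) = 2·(-9) - (-1)·25 + (-12)·19 = -221 ≠ 0, so rank(C) = 3.
rank(C) = 3 = n, so the pair (A, B) is completely controllable.

3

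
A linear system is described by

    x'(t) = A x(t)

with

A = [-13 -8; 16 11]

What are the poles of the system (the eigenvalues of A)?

det(sI - A) = s^2 - (tr A)s + det A, with tr A = (-13) + 11 = -2 and det A = (-13)·11 - (-8)·16 = -143 - (-128) = -15.
So p(s) = det(sI - A) = s^2 + 2s - 15.
Factor s^2 + 2s - 15: two numbers with sum -2 and product -15 are 3 and -5, so s^2 + 2s - 15 = (s - 3)(s + 5).
Hence p(s) = (s - 3) (s + 5), with roots -5, 3.
At least one eigenvalue has non-negative real part, so the system is not asymptotically stable.

-5, 3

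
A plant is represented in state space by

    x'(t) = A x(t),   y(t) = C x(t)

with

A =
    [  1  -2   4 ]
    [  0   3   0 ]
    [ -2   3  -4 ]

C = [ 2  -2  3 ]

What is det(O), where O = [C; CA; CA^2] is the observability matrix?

72

CA = [[-4, -1, -4]]
CA^2 = [[4, -7, 0]]
Observability matrix O = [C; CA; CA^2] = [[2, -2, 3], [-4, -1, -4], [4, -7, 0]]
Expanding along the first row, det(O) = 2·((-1)·0 - (-4)·(-7)) - (-2)·((-4)·0 - (-4)·4) + 3·((-4)·(-7) - (-1)·4) = 2·(-28) - (-2)·16 + 3·32 = 72
Since det(O) ≠ 0, rank(O) = 3 and the system is completely observable.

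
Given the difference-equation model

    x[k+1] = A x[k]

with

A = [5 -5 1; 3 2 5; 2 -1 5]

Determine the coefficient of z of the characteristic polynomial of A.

63

Expand det(zI - A) for the 3×3 matrix.
p(z) = z^3 - 12z^2 + 63z - 93.
(Check: constant term = det(-A) = (-1)^3 det A = -93; coefficient of z^2 = -tr A = -12.)
The coefficient of z is 63.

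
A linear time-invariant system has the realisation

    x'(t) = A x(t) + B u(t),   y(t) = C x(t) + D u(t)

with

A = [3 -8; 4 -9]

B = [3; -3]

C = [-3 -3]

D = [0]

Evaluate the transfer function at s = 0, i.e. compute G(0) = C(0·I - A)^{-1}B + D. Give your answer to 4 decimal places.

G(0) = C(-A)^{-1}B + D = -C A^{-1} B + D.
det A = 5, so A^{-1} = (1/5)·adj(A) = [[-9/5, 8/5], [-4/5, 3/5]]
A^{-1} B = [-51/5, -21/5]^T
C A^{-1} B = 216/5
G(0) = D - C A^{-1} B = 0 - (216/5) = -216/5 ≈ -43.2000

-43.2000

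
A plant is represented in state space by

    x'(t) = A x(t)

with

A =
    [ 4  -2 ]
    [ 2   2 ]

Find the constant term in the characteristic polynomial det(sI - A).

12

For a 2×2 matrix, det(sI - A) = s^2 - (tr A)s + det A.
tr A = 6, det A = 12.
So p(s) = s^2 - 6s + 12.
The constant term is 12.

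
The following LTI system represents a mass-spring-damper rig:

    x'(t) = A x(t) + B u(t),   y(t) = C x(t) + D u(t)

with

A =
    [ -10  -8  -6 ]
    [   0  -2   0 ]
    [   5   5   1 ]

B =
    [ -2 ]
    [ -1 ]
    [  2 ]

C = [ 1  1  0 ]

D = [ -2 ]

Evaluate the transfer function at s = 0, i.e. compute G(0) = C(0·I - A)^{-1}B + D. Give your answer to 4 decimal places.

G(0) = C(-A)^{-1}B + D = -C A^{-1} B + D.
det A = -40, so A^{-1} = (1/-40)·adj(A) = [[1/20, 11/20, 3/10], [0, -1/2, 0], [-1/4, -1/4, -1/2]]
A^{-1} B = [-1/20, 1/2, -1/4]^T
C A^{-1} B = 9/20
G(0) = D - C A^{-1} B = -2 - (9/20) = -49/20 ≈ -2.4500

-2.4500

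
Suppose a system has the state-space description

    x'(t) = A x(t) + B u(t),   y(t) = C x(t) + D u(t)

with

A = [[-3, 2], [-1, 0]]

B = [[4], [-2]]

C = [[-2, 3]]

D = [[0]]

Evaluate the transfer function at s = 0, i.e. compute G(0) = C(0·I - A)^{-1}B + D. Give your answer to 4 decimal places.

G(0) = C(-A)^{-1}B + D = -C A^{-1} B + D.
det A = 2, so A^{-1} = (1/2)·adj(A) = [[0, -1], [1/2, -3/2]]
A^{-1} B = [2, 5]^T
C A^{-1} B = 11
G(0) = D - C A^{-1} B = 0 - (11) = -11

-11.0000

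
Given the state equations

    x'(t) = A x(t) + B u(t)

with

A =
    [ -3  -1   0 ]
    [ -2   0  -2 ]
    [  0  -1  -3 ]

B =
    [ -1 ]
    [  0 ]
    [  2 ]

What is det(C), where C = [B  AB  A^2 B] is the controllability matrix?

12

AB = [[3], [-2], [-6]]
A^2B = [[-7], [6], [20]]
Controllability matrix C = [B  AB  A^2B] = [[-1, 3, -7], [0, -2, 6], [2, -6, 20]]
Expanding along the first row, det(C) = (-1)·((-2)·20 - 6·(-6)) - 3·(0·20 - 6·2) + (-7)·(0·(-6) - (-2)·2) = (-1)·(-4) - 3·(-12) + (-7)·4 = 12
Since det(C) ≠ 0, rank(C) = 3 and the system is completely controllable.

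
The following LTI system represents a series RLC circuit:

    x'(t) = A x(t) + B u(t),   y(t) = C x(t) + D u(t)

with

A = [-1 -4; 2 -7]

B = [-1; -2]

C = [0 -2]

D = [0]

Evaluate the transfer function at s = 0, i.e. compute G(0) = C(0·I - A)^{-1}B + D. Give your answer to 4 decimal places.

0.5333

G(0) = C(-A)^{-1}B + D = -C A^{-1} B + D.
det A = 15, so A^{-1} = (1/15)·adj(A) = [[-7/15, 4/15], [-2/15, -1/15]]
A^{-1} B = [-1/15, 4/15]^T
C A^{-1} B = -8/15
G(0) = D - C A^{-1} B = 0 - (-8/15) = 8/15 ≈ 0.5333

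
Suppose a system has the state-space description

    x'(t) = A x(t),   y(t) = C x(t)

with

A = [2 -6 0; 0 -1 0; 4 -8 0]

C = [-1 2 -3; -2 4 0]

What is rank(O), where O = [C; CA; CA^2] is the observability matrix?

CA = [[-14, 28, 0], [-4, 8, 0]]
CA^2 = [[-28, 56, 0], [-8, 16, 0]]
Observability matrix O = [C; CA; CA^2] = [[-1, 2, -3], [-2, 4, 0], [-14, 28, 0], [-4, 8, 0], [-28, 56, 0], [-8, 16, 0]]
The columns c1, c2, c3 of O are linearly dependent: 2·c1 + c2 = 0 (check each entry), so rank(O) ≤ 2.
The 2×2 minor from rows 1, 2, columns 1, 3 is (-1)·0 - (-3)·(-2) = 0 - 6 = -6 ≠ 0, so rank(O) = 2.
rank(O) = 2 < n = 3, so the pair (A, C) is not completely observable.

2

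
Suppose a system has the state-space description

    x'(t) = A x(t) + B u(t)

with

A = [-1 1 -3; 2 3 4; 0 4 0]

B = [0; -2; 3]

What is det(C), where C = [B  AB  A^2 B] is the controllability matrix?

AB = [[-11], [6], [-8]]
A^2B = [[41], [-36], [24]]
Controllability matrix C = [B  AB  A^2B] = [[0, -11, 41], [-2, 6, -36], [3, -8, 24]]
Expanding along the first row, det(C) = 0·(6·24 - (-36)·(-8)) - (-11)·((-2)·24 - (-36)·3) + 41·((-2)·(-8) - 6·3) = 0·(-144) - (-11)·60 + 41·(-2) = 578
Since det(C) ≠ 0, rank(C) = 3 and the system is completely controllable.

578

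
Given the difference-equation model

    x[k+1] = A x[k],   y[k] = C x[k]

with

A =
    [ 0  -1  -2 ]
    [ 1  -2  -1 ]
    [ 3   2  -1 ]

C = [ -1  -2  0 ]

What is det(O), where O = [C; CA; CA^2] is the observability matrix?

-91

CA = [[-2, 5, 4]]
CA^2 = [[17, 0, -5]]
Observability matrix O = [C; CA; CA^2] = [[-1, -2, 0], [-2, 5, 4], [17, 0, -5]]
Expanding along the first row, det(O) = (-1)·(5·(-5) - 4·0) - (-2)·((-2)·(-5) - 4·17) + 0·((-2)·0 - 5·17) = (-1)·(-25) - (-2)·(-58) + 0·(-85) = -91
Since det(O) ≠ 0, rank(O) = 3 and the system is completely observable.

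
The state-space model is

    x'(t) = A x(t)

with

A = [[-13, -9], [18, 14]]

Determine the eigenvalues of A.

-4, 5

det(sI - A) = s^2 - (tr A)s + det A, with tr A = (-13) + 14 = 1 and det A = (-13)·14 - (-9)·18 = -182 - (-162) = -20.
So p(s) = det(sI - A) = s^2 - s - 20.
Factor s^2 - s - 20: two numbers with sum 1 and product -20 are 5 and -4, so s^2 - s - 20 = (s - 5)(s + 4).
Hence p(s) = (s - 5) (s + 4), with roots -4, 5.
At least one eigenvalue has non-negative real part, so the system is not asymptotically stable.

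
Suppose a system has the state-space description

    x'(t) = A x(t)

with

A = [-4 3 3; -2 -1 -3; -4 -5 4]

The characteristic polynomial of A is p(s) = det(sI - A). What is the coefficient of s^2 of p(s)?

1

Expand det(sI - A) for the 3×3 matrix.
p(s) = s^3 + s^2 - 13s - 154.
(Check: constant term = det(-A) = (-1)^3 det A = -154; coefficient of s^2 = -tr A = 1.)
The coefficient of s^2 is 1.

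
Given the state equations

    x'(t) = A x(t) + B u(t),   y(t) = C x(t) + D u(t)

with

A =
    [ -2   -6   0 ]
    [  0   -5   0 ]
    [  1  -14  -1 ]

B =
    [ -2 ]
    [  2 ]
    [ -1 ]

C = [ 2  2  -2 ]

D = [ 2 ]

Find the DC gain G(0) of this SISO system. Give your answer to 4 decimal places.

G(0) = C(-A)^{-1}B + D = -C A^{-1} B + D.
det A = -10, so A^{-1} = (1/-10)·adj(A) = [[-1/2, 3/5, 0], [0, -1/5, 0], [-1/2, 17/5, -1]]
A^{-1} B = [11/5, -2/5, 44/5]^T
C A^{-1} B = -14
G(0) = D - C A^{-1} B = 2 - (-14) = 16

16.0000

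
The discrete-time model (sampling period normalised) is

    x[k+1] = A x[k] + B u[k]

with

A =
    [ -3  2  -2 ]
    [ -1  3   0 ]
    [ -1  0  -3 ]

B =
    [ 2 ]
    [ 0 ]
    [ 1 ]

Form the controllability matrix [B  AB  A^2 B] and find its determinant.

AB = [[-8], [-2], [-5]]
A^2B = [[30], [2], [23]]
Controllability matrix C = [B  AB  A^2B] = [[2, -8, 30], [0, -2, 2], [1, -5, 23]]
Expanding along the first row, det(C) = 2·((-2)·23 - 2·(-5)) - (-8)·(0·23 - 2·1) + 30·(0·(-5) - (-2)·1) = 2·(-36) - (-8)·(-2) + 30·2 = -28
Since det(C) ≠ 0, rank(C) = 3 and the system is completely controllable.

-28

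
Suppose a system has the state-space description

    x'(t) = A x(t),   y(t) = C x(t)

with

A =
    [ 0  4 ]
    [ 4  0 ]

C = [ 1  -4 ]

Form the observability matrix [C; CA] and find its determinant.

-60

CA = [[-16, 4]]
Observability matrix O = [C; CA] = [[1, -4], [-16, 4]]
det(O) = 1·4 - (-4)·(-16) = 4 - 64 = -60
Since det(O) ≠ 0, rank(O) = 2 and the system is completely observable.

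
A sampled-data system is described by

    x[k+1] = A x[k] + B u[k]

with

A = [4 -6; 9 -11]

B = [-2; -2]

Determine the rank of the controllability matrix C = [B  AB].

AB = [[4], [4]]
Controllability matrix C = [B  AB] = [[-2, 4], [-2, 4]]
Every column of C is a scalar multiple of column 1 = [-2, -2] (multipliers 1, -2), so the columns span a one-dimensional space.
C ≠ 0, hence rank(C) = 1.
rank(C) = 1 < n = 2, so the pair (A, B) is not completely controllable.

1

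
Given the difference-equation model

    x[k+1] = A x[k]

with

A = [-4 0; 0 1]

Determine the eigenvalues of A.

-4, 1

det(zI - A) = z^2 - (tr A)z + det A, with tr A = (-4) + 1 = -3 and det A = (-4)·1 - 0·0 = -4 - 0 = -4.
So p(z) = det(zI - A) = z^2 + 3z - 4.
Factor z^2 + 3z - 4: two numbers with sum -3 and product -4 are 1 and -4, so z^2 + 3z - 4 = (z - 1)(z + 4).
Hence p(z) = (z - 1) (z + 4), with roots -4, 1.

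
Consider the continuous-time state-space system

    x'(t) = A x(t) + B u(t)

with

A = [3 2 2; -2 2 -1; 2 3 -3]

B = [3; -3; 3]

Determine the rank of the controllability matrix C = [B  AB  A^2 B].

3

AB = [[9], [-15], [-12]]
A^2B = [[-27], [-36], [9]]
Controllability matrix C = [B  AB  A^2B] = [[3, 9, -27], [-3, -15, -36], [3, -12, 9]]
det(C) = 3·((-15)·9 - (-36)·(-12)) - 9·((-3)·9 - (-36)·3) + (-27)·((-3)·(-12) - (-15)·3) = 3·(-567) - 9·81 + (-27)·81 = -4617 ≠ 0, so rank(C) = 3.
rank(C) = 3 = n, so the pair (A, B) is completely controllable.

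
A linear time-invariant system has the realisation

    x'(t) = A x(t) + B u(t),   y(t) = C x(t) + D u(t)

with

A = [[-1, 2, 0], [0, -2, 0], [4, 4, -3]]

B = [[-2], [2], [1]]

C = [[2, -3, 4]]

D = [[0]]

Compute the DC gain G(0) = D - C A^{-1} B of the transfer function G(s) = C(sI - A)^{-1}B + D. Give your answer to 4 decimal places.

G(0) = C(-A)^{-1}B + D = -C A^{-1} B + D.
det A = -6, so A^{-1} = (1/-6)·adj(A) = [[-1, -1, 0], [0, -1/2, 0], [-4/3, -2, -1/3]]
A^{-1} B = [0, -1, -5/3]^T
C A^{-1} B = -11/3
G(0) = D - C A^{-1} B = 0 - (-11/3) = 11/3 ≈ 3.6667

3.6667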